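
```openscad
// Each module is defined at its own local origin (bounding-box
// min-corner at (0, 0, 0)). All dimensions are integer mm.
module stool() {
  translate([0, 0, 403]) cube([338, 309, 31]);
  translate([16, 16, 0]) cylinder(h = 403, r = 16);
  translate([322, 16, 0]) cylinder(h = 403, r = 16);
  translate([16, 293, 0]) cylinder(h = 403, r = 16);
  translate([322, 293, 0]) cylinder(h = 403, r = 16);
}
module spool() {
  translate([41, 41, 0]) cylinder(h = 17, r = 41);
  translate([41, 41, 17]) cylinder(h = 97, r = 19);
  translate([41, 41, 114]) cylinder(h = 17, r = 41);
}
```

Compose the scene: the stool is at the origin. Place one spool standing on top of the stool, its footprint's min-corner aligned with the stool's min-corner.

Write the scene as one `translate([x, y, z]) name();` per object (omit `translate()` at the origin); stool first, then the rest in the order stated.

stool();
translate([0, 0, 434]) spool();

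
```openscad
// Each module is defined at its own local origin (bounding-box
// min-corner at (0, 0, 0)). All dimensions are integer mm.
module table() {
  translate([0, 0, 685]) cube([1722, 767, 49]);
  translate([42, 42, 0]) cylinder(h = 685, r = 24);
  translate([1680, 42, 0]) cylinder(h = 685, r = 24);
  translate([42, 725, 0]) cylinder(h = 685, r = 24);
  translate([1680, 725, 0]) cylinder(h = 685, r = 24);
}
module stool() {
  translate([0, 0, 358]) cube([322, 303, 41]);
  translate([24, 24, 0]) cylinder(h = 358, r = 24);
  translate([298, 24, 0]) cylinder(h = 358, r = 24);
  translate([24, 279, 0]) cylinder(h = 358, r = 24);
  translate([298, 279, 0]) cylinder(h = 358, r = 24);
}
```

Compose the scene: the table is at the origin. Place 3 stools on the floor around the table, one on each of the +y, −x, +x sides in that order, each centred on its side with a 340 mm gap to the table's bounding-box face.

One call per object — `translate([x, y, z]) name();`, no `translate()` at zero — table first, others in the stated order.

table();
translate([700, 1107, 0]) stool();
translate([-662, 232, 0]) stool();
translate([2062, 232, 0]) stool();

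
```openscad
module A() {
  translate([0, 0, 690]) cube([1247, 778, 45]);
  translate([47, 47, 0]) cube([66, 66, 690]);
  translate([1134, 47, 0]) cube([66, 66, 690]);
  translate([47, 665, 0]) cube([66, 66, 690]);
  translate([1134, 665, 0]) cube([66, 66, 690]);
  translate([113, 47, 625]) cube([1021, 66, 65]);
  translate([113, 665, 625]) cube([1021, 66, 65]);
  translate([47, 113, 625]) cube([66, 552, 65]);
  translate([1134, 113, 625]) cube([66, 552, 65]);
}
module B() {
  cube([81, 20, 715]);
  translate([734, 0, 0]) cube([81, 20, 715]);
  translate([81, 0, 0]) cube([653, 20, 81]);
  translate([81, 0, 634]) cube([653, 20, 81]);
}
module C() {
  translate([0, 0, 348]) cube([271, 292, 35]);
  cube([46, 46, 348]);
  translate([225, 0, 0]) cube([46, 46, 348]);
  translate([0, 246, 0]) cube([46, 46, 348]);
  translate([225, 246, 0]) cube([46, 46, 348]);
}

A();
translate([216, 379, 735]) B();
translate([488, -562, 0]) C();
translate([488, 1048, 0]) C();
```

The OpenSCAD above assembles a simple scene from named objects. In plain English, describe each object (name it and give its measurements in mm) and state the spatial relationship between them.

A is a rectangular dining table. The top is 1247×778×45 mm with its upper surface at z = 735 mm. It stands on four 66×66 mm square legs, each inset 47 mm from the nearest pair of top edges, running from the floor to the underside of the top. Four apron rails, 66 mm thick and 65 mm tall, run between adjacent legs with their top edges flush with the underside of the top and their outer faces flush with the legs' outer faces.

B is a picture frame with a 653×553 mm rectangular opening (x by z) and a uniform 81 mm border on every side. Frame depth is 20 mm along y. It is built from two vertical stiles running the full outside height and two horizontal rails spanning the gap between the stiles.

C is a simple wooden stool: a rectangular seat 271 mm (x) by 292 mm (y), 35 mm thick, top face at z = 383 mm, on four square legs, each 46×46 mm in cross-section. The legs rest on z = 0, each flush with a corner of the seat.

The picture frame is on top of the table, centred. Two stools sit around the table at the −y, +y sides.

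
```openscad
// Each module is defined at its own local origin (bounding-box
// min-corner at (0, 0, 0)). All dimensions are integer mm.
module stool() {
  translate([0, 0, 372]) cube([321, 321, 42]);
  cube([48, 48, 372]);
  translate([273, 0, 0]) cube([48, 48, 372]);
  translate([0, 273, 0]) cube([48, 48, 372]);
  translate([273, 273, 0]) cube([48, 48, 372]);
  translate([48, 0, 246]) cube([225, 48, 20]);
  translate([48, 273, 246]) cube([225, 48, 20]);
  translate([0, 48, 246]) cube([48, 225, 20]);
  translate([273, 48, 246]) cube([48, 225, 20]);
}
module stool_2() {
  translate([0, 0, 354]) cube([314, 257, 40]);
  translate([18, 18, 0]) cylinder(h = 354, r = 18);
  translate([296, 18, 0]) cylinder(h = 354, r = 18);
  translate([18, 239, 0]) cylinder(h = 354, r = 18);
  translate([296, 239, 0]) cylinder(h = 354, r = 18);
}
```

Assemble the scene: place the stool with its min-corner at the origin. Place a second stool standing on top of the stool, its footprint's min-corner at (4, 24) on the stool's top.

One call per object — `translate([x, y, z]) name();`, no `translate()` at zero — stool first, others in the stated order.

stool();
translate([4, 24, 414]) stool_2();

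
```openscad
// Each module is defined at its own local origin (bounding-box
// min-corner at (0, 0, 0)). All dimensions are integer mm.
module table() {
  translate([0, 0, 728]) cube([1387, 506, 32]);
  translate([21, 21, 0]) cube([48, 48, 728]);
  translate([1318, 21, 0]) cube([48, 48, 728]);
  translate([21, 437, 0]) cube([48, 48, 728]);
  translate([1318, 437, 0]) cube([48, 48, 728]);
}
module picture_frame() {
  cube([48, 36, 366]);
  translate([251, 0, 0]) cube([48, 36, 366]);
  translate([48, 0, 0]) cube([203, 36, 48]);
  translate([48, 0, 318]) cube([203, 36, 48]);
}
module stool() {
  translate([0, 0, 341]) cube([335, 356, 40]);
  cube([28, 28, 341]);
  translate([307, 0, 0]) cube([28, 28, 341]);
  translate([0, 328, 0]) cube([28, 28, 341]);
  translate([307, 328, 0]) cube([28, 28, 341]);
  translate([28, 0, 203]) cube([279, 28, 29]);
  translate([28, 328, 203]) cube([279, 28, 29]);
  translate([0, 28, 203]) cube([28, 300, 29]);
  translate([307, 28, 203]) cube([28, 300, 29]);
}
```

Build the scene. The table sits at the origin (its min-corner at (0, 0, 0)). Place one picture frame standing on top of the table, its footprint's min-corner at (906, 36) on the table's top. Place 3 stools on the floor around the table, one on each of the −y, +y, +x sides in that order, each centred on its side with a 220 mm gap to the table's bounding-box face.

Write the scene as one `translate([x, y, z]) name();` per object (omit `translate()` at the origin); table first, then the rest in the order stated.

table();
translate([906, 36, 760]) picture_frame();
translate([526, -576, 0]) stool();
translate([526, 726, 0]) stool();
translate([1607, 75, 0]) stool();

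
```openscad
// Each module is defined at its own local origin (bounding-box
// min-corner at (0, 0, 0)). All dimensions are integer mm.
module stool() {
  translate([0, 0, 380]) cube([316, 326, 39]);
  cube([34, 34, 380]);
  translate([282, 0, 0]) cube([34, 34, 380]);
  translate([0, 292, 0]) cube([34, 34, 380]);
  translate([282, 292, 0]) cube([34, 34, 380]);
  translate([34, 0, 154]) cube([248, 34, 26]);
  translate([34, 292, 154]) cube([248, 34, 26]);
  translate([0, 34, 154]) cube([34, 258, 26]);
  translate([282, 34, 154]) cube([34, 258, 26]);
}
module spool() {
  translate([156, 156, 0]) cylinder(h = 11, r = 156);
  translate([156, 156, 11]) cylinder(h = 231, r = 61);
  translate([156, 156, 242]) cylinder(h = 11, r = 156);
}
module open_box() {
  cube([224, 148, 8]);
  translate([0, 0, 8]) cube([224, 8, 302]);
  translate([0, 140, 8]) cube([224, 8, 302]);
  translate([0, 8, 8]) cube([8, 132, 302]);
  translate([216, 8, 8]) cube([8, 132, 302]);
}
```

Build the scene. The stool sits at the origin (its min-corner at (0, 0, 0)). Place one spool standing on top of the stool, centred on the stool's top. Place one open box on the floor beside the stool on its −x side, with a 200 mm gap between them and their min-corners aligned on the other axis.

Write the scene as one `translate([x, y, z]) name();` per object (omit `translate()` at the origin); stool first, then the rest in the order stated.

stool();
translate([2, 7, 419]) spool();
translate([-424, 0, 0]) open_box();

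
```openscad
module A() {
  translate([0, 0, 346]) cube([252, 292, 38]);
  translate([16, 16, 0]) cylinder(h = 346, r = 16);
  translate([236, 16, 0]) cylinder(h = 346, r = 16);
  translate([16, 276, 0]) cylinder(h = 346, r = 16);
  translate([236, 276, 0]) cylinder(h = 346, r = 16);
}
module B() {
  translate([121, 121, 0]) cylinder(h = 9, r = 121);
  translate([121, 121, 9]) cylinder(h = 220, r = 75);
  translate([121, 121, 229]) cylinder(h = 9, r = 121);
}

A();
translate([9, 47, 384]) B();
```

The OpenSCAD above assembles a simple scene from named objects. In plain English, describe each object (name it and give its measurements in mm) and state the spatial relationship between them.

A is a simple wooden stool: a rectangular seat 252 mm (x) by 292 mm (y), 38 mm thick, top face at z = 384 mm, on four round legs, each 32 mm in diameter. The legs rest on z = 0, each leg's axis is inset half a diameter from the nearest pair of seat edges (so the leg's bounding box is flush with the corner).

B is a spool: two coaxial disc flanges of radius 121 mm and thickness 9 mm, joined by a core cylinder of radius 75 mm and height 220 mm. The lower flange rests on z = 0 and the three cylinders share a vertical axis.

The spool is on top of the stool.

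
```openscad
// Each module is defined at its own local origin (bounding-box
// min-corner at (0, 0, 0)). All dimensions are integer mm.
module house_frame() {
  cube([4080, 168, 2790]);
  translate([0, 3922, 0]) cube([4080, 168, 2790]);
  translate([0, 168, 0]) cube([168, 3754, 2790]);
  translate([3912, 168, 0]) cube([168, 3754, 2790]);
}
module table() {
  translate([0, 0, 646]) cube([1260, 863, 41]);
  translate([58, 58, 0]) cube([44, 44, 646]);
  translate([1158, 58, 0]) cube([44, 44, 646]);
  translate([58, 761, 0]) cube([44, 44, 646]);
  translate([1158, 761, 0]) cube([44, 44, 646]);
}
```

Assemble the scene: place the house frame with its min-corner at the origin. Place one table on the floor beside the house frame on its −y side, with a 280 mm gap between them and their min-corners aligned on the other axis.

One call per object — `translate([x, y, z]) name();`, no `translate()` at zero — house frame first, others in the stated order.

house_frame();
translate([0, -1143, 0]) table();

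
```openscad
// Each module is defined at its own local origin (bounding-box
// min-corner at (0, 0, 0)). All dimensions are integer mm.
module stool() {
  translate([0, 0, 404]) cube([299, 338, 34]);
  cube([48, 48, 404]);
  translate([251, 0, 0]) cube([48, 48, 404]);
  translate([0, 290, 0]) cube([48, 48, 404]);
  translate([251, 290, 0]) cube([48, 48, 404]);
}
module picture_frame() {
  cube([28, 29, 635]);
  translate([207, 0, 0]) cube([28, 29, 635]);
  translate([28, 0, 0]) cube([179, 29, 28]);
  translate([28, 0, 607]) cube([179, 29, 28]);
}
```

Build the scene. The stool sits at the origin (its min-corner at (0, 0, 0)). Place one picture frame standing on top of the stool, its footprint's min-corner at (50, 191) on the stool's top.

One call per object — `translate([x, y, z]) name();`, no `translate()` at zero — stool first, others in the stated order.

stool();
translate([50, 191, 438]) picture_frame();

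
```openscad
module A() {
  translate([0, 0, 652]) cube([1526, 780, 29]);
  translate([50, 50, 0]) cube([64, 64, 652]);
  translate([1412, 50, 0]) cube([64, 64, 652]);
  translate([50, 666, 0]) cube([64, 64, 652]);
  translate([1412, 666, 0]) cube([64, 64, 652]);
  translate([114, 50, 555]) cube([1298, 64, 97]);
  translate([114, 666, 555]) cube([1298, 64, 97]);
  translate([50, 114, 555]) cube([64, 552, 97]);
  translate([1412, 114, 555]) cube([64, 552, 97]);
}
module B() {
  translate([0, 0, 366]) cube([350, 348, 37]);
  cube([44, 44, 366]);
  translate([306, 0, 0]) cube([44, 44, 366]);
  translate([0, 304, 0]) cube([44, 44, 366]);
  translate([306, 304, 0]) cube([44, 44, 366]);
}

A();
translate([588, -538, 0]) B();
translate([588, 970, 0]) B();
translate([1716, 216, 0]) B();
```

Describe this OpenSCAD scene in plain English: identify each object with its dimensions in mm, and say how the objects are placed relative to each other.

A is a table with a 1526×780 mm rectangular top, 29 mm thick, top surface at z = 681 mm, supported by four 64×64 mm square legs, each inset 50 mm from the nearest pair of top edges, running from the floor. Four apron rails, 64 mm thick and 97 mm tall, run between adjacent legs with their top edges flush with the underside of the top and their outer faces flush with the legs' outer faces.

B is a four-legged stool. The seat is 350×348 mm, 37 mm thick, top at z = 403 mm. It stands on four square legs, each 44×44 mm in cross-section, from z = 0 to the seat underside, each flush with a corner of the seat.

Three stools sit around the table at the −y, +y, +x sides.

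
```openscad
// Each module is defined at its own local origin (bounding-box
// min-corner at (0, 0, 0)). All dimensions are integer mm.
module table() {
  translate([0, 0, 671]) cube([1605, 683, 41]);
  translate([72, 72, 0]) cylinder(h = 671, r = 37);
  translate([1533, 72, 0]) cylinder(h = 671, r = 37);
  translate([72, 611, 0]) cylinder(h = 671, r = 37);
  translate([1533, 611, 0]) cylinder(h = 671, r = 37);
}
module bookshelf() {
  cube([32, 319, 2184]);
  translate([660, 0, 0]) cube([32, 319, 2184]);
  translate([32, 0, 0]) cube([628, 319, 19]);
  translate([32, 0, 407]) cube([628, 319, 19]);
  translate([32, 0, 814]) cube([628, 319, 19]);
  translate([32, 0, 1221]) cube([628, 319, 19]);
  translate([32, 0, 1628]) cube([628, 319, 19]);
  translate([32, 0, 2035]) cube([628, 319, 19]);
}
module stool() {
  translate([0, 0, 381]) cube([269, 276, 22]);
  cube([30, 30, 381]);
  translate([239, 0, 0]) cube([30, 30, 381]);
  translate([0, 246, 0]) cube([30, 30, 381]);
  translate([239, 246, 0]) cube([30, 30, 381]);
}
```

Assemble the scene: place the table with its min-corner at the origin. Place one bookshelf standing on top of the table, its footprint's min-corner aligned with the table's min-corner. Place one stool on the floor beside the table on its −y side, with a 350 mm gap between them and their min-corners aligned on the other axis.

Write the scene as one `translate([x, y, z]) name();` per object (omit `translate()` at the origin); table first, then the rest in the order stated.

table();
translate([0, 0, 712]) bookshelf();
translate([0, -626, 0]) stool();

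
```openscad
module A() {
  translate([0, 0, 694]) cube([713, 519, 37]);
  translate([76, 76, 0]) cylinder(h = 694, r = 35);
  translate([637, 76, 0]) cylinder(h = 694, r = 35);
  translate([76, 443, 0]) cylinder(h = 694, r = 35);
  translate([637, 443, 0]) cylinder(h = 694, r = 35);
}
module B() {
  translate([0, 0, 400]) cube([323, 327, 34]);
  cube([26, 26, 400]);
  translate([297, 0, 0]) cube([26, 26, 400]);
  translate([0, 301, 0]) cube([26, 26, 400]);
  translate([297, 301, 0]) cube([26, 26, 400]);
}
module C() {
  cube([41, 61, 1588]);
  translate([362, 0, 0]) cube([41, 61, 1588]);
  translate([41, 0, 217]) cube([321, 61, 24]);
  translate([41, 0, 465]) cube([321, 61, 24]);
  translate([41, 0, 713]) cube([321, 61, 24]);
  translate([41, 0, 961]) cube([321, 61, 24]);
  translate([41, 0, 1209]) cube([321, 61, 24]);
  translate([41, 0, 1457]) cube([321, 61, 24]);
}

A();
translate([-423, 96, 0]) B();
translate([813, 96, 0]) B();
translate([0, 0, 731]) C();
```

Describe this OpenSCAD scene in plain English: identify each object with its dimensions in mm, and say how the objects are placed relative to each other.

A is a rectangular dining table. The top is 713×519×37 mm with its upper surface at z = 731 mm. It stands on four round legs of 70 mm diameter, each leg's bounding box inset 41 mm from the nearest pair of top edges, running from the floor to the underside of the top.

B is a simple wooden stool: a rectangular seat 323 mm (x) by 327 mm (y), 34 mm thick, top face at z = 434 mm, on four square legs, each 26×26 mm in cross-section. The legs rest on z = 0, each flush with a corner of the seat.

C is a straight ladder. Two 41×61 mm vertical rails, 1588 mm tall, stand 403 mm apart (outside-to-outside) with their front faces coplanar on the −y side. 6 rungs, each 61 mm deep and 24 mm tall, span between the inner faces of the rails, front faces flush with the rails. The lowest rung's underside is at z = 217 mm and rungs are spaced 248 mm apart (underside to underside).

Two stools sit around the table at the −x, +x sides. The ladder is on top of the table.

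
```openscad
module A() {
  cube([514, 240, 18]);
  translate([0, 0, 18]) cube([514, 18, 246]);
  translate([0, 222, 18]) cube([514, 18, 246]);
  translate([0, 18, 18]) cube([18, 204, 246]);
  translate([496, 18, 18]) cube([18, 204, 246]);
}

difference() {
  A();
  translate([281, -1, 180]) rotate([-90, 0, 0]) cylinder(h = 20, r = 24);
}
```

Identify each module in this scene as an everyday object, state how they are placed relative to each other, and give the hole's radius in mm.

The subtracted cylinder has r = 24 mm.

A is an open box. The open box has a circular hole through its front wall. The hole's radius is 24 mm.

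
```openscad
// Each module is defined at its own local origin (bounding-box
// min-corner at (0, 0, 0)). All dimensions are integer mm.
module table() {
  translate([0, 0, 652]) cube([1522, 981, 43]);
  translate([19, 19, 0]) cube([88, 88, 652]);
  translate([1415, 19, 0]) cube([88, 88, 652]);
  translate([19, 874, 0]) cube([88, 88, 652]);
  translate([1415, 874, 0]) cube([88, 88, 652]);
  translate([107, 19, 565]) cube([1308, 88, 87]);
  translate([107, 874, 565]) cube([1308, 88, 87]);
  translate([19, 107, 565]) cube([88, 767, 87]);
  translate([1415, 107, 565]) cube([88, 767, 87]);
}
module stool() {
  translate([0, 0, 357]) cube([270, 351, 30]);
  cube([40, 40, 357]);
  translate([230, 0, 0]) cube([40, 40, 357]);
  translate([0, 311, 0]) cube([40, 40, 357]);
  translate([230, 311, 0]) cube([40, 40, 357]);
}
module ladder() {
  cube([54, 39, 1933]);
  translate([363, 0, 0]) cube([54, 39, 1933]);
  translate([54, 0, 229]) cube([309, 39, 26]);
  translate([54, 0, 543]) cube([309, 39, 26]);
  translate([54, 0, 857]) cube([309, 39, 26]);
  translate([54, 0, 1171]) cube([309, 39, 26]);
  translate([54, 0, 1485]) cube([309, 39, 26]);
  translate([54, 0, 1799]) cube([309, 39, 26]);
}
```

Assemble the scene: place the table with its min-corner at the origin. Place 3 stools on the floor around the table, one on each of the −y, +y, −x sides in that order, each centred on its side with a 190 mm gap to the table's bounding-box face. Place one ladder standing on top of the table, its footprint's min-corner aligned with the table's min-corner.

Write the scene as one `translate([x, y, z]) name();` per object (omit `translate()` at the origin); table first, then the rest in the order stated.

table();
translate([626, -541, 0]) stool();
translate([626, 1171, 0]) stool();
translate([-460, 315, 0]) stool();
translate([0, 0, 695]) ladder();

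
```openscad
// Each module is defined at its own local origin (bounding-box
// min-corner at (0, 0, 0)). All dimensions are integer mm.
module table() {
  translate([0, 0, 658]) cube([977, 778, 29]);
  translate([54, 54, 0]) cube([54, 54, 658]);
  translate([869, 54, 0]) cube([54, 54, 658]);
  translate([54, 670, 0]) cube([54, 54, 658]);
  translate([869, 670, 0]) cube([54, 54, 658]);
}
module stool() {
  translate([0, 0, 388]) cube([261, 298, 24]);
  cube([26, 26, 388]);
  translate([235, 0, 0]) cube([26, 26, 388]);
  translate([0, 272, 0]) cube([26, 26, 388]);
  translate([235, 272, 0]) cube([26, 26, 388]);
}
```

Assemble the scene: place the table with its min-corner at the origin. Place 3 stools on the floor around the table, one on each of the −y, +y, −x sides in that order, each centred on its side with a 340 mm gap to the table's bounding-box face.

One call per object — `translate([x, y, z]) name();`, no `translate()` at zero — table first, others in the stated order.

table();
translate([358, -638, 0]) stool();
translate([358, 1118, 0]) stool();
translate([-601, 240, 0]) stool();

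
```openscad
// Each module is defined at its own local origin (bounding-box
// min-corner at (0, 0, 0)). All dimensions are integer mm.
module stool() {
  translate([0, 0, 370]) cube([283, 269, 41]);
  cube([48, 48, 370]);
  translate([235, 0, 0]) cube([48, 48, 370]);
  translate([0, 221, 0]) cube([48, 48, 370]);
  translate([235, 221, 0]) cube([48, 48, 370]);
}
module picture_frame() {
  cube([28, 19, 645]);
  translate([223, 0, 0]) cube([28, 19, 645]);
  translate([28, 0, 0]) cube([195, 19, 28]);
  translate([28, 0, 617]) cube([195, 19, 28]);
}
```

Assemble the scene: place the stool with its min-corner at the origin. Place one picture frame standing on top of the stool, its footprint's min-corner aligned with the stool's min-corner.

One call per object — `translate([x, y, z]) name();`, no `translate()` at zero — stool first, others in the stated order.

stool();
translate([0, 0, 411]) picture_frame();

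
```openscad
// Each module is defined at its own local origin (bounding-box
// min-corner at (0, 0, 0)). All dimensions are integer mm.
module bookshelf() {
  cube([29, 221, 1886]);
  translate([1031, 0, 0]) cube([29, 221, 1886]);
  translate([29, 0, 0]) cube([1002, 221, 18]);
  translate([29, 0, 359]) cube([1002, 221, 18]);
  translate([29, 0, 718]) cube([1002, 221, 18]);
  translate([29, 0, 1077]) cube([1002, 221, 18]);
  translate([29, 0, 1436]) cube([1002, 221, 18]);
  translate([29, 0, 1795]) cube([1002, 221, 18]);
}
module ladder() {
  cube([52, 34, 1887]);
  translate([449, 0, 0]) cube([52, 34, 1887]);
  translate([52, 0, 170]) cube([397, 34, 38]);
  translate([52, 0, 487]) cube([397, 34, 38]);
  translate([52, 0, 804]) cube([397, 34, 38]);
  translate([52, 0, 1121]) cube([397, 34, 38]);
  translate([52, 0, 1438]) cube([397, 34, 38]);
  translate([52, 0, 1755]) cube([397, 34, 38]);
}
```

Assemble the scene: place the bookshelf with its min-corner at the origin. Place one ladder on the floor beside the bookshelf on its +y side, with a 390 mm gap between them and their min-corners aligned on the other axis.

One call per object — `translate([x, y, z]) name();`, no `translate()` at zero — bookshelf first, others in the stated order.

bookshelf();
translate([0, 611, 0]) ladder();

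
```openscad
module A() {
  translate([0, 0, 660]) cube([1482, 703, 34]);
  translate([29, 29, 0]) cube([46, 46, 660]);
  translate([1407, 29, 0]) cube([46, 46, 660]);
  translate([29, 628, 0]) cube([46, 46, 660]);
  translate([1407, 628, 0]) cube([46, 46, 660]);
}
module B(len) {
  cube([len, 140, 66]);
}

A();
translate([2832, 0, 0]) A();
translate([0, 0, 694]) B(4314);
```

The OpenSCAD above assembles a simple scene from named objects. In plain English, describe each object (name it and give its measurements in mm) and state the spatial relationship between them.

A is a table with a 1482×703 mm rectangular top, 34 mm thick, top surface at z = 694 mm, supported by four 46×46 mm square legs, each inset 29 mm from the nearest pair of top edges, running from the floor.

B is a rectangular beam 4314 mm long (x), 140 mm deep (y), 66 mm thick (z).

The beam spans the tops of two tables placed 1350 mm apart, resting at z = 694 mm.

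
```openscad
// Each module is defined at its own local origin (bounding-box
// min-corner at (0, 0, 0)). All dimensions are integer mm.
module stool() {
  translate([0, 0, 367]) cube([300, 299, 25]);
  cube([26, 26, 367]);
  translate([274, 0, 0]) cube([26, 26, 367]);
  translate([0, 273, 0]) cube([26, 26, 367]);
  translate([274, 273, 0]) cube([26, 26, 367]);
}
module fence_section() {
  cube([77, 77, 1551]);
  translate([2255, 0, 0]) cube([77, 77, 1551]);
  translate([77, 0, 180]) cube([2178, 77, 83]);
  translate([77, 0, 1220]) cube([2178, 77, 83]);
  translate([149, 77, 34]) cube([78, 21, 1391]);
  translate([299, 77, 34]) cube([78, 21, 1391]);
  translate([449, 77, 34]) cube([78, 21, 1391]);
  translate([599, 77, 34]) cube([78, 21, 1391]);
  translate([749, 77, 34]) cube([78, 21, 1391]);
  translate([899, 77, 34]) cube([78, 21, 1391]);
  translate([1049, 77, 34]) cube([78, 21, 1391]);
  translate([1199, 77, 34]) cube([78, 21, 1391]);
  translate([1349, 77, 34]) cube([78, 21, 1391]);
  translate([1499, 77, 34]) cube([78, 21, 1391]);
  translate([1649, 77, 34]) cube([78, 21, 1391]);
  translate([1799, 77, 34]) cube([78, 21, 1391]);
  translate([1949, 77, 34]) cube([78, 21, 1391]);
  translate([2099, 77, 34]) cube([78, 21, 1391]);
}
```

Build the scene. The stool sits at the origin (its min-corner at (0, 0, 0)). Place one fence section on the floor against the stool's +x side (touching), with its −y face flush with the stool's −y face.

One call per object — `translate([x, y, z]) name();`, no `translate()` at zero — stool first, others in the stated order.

stool();
translate([300, 0, 0]) fence_section();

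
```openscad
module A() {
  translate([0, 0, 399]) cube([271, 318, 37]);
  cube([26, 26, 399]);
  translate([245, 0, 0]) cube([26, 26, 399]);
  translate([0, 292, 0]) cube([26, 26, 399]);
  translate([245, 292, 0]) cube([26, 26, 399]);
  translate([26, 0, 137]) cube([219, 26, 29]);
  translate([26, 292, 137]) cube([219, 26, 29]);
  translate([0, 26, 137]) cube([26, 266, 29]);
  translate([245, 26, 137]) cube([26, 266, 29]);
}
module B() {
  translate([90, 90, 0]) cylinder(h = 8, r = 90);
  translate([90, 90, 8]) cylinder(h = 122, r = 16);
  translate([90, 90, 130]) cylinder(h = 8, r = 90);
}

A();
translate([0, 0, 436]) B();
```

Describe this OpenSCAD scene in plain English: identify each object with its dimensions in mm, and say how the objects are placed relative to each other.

A is a simple wooden stool: a rectangular seat 271 mm (x) by 318 mm (y), 37 mm thick, top face at z = 436 mm, on four square legs, each 26×26 mm in cross-section. The legs rest on z = 0, each flush with a corner of the seat. Four stretchers, 26 mm wide and 29 mm tall, connect adjacent legs with their undersides at z = 137 mm, each running between the inner faces of the legs it joins and aligned with the legs' outer faces on the other axis.

B is a spool: two coaxial disc flanges of radius 90 mm and thickness 8 mm, joined by a core cylinder of radius 16 mm and height 122 mm. The lower flange rests on z = 0 and the three cylinders share a vertical axis.

The spool is on top of the stool.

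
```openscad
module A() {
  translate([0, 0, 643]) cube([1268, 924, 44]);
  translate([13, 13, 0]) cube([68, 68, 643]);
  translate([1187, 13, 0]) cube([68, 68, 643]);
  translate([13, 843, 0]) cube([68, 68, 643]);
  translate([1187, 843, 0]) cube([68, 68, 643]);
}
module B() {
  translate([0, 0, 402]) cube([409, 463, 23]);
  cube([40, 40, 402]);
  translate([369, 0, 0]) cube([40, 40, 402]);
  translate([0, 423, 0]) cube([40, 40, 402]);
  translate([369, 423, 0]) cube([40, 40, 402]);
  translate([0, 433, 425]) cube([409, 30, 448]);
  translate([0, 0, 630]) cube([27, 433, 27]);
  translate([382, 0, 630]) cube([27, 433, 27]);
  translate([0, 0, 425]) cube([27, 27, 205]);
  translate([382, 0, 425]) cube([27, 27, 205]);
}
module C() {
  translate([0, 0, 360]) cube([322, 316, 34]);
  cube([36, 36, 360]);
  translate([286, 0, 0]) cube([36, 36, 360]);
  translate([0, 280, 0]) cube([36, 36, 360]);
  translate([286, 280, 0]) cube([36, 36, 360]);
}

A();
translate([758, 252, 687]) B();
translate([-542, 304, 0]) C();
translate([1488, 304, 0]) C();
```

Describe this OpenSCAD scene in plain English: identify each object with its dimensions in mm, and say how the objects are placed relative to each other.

A is a rectangular dining table. The top is 1268×924×44 mm with its upper surface at z = 687 mm. It stands on four 68×68 mm square legs, each inset 13 mm from the nearest pair of top edges, running from the floor to the underside of the top.

B is a chair: 409×463 mm seat, 23 mm thick, top at z = 425 mm, on four 40 mm square corner legs flush with the seat edges. A 30 mm thick backrest slab spans the full seat width, extending 448 mm above the seat top, its back face flush with the seat's +y edge. Two armrests of 27×27 mm section run along each side from the seat's front edge to the front of the backrest, top faces 232 mm above the seat top and outer faces flush with the seat's x-edges; a 27×27 mm post under the front of each armrest stands on the seat at the front corner.

C is a simple wooden stool: a rectangular seat 322 mm (x) by 316 mm (y), 34 mm thick, top face at z = 394 mm, on four square legs, each 36×36 mm in cross-section. The legs rest on z = 0, each flush with a corner of the seat.

The chair is on top of the table. Two stools sit around the table at the −x, +x sides.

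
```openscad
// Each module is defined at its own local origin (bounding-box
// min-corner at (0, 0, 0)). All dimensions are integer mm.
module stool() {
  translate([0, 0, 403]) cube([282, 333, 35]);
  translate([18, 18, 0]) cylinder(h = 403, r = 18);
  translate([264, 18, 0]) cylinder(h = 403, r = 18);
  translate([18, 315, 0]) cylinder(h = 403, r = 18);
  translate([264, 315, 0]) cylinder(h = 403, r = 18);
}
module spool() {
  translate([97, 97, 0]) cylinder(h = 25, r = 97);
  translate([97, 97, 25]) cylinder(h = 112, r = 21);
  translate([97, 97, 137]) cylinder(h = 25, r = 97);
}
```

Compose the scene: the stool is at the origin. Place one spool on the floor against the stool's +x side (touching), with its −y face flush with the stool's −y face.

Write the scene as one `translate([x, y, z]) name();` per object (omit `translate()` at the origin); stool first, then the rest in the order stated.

stool();
translate([282, 0, 0]) spool();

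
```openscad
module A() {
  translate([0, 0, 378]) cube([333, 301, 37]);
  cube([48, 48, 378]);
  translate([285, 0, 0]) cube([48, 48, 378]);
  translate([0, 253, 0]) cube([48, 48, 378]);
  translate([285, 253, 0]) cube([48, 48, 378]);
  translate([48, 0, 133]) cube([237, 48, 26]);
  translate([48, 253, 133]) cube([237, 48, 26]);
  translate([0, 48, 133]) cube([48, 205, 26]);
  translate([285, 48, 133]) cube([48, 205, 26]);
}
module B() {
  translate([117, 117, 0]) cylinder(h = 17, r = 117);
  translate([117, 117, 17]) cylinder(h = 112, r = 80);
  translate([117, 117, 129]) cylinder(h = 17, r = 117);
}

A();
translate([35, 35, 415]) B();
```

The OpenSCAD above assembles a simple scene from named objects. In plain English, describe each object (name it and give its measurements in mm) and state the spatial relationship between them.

A is a four-legged stool. The seat is 333×301 mm, 37 mm thick, top at z = 415 mm. It stands on four square legs, each 48×48 mm in cross-section, from z = 0 to the seat underside, each flush with a corner of the seat. Four stretchers, 48 mm wide and 26 mm tall, connect adjacent legs with their undersides at z = 133 mm, each running between the inner faces of the legs it joins and aligned with the legs' outer faces on the other axis.

B is a spool: two coaxial disc flanges of radius 117 mm and thickness 17 mm, joined by a core cylinder of radius 80 mm and height 112 mm. The lower flange rests on z = 0 and the three cylinders share a vertical axis.

The spool is on top of the stool.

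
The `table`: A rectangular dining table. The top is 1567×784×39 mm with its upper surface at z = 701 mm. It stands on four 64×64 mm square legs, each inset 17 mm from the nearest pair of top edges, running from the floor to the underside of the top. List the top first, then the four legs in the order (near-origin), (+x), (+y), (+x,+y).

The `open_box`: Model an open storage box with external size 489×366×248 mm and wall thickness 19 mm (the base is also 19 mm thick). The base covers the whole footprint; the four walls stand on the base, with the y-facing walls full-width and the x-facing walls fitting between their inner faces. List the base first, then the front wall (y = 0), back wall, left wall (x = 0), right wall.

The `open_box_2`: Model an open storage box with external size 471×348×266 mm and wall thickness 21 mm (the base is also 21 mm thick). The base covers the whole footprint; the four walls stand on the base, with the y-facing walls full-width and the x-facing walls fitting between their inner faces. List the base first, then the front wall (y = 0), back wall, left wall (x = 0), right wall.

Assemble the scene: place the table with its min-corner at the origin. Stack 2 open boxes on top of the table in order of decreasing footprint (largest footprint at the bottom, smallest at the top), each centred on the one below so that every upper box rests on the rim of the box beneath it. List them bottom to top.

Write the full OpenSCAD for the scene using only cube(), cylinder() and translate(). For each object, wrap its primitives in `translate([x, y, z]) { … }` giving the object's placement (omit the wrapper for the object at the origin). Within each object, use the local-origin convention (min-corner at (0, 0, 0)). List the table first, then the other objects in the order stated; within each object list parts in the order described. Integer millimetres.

translate([0, 0, 662]) cube([1567, 784, 39]);
translate([17, 17, 0]) cube([64, 64, 662]);
translate([1486, 17, 0]) cube([64, 64, 662]);
translate([17, 703, 0]) cube([64, 64, 662]);
translate([1486, 703, 0]) cube([64, 64, 662]);
translate([539, 209, 701]) {
  cube([489, 366, 19]);
  translate([0, 0, 19]) cube([489, 19, 229]);
  translate([0, 347, 19]) cube([489, 19, 229]);
  translate([0, 19, 19]) cube([19, 328, 229]);
  translate([470, 19, 19]) cube([19, 328, 229]);
}
translate([548, 218, 949]) {
  cube([471, 348, 21]);
  translate([0, 0, 21]) cube([471, 21, 245]);
  translate([0, 327, 21]) cube([471, 21, 245]);
  translate([0, 21, 21]) cube([21, 306, 245]);
  translate([450, 21, 21]) cube([21, 306, 245]);
}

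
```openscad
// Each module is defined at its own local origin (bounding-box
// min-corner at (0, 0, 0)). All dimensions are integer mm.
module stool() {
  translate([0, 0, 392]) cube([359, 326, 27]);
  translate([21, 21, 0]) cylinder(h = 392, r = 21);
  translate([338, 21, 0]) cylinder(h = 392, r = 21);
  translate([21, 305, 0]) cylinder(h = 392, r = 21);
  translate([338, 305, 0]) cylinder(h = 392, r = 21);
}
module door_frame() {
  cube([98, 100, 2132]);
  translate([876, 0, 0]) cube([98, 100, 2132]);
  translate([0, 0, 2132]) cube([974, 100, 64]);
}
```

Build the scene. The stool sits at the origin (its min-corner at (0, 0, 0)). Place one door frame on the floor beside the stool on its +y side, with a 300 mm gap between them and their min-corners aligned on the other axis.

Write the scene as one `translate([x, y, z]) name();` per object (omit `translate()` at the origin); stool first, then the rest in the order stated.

stool();
translate([0, 626, 0]) door_frame();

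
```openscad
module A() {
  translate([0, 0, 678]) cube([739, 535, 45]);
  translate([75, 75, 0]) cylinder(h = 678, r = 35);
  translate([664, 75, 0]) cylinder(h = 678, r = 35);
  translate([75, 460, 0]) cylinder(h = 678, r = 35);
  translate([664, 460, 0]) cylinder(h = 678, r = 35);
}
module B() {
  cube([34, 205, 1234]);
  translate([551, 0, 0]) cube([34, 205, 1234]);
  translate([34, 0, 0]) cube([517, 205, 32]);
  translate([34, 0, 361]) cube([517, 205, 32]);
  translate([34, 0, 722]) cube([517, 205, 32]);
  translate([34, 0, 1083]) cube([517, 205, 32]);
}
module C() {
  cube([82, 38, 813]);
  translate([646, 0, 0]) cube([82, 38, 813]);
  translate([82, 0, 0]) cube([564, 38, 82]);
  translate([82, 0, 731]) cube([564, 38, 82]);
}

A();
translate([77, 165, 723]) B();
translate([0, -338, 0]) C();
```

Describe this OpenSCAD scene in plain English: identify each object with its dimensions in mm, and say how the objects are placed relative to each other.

A is a rectangular dining table. The top is 739×535×45 mm with its upper surface at z = 723 mm. It stands on four round legs of 70 mm diameter, each leg's bounding box inset 40 mm from the nearest pair of top edges, running from the floor to the underside of the top.

B is an open bookshelf. Two side panels, each 34 mm thick, 205 mm deep and 1234 mm tall, stand 585 mm apart (outside-to-outside). Between them sit 4 shelves, each 32 mm thick and 205 mm deep, spanning the full gap between the sides. The bottom shelf rests on the floor (its underside at z = 0) and the clear gap between one shelf's top and the next shelf's underside is 329 mm.

C is a picture frame with a 564×649 mm rectangular opening (x by z) and a uniform 82 mm border on every side. Frame depth is 38 mm along y. It is built from two vertical stiles running the full outside height and two horizontal rails spanning the gap between the stiles.

The bookshelf is on top of the table, centred. The picture frame is on the floor beside the table on its −y side.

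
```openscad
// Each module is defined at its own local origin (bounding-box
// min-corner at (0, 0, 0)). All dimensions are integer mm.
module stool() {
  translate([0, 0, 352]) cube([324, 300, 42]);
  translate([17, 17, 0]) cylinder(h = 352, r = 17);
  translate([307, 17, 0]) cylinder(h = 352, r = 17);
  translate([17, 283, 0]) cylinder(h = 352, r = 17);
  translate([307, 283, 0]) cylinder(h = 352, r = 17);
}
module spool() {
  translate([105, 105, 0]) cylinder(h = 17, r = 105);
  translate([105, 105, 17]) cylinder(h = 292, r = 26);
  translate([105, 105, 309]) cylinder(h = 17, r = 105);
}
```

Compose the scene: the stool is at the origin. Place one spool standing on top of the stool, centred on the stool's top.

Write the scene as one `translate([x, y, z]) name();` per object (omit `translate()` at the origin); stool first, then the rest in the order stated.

stool();
translate([57, 45, 394]) spool();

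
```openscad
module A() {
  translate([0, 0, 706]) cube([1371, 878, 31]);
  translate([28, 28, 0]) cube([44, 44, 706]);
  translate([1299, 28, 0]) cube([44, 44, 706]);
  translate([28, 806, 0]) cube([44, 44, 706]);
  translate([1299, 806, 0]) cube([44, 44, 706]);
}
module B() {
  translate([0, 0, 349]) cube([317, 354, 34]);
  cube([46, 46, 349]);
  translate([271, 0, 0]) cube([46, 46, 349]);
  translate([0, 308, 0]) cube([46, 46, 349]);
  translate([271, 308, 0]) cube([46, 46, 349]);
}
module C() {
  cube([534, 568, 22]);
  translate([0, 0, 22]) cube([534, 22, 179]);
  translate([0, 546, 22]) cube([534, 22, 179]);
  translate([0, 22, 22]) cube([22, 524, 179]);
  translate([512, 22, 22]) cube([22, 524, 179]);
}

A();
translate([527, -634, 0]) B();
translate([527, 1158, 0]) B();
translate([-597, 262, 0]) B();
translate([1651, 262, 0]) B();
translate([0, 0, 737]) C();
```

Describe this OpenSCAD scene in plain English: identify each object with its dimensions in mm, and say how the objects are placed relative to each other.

A is a table with a 1371×878 mm rectangular top, 31 mm thick, top surface at z = 737 mm, supported by four 44×44 mm square legs, each inset 28 mm from the nearest pair of top edges, running from the floor.

B is a four-legged stool. The seat is 317×354 mm, 34 mm thick, top at z = 383 mm. It stands on four square legs, each 46×46 mm in cross-section, from z = 0 to the seat underside, each flush with a corner of the seat.

C is an open storage box with external size 534×568×201 mm and wall thickness 22 mm (the base is also 22 mm thick). The base covers the whole footprint; the four walls stand on the base, with the y-facing walls full-width and the x-facing walls fitting between their inner faces.

Four stools sit around the table at the −y, +y, −x, +x sides. The open box is on top of the table.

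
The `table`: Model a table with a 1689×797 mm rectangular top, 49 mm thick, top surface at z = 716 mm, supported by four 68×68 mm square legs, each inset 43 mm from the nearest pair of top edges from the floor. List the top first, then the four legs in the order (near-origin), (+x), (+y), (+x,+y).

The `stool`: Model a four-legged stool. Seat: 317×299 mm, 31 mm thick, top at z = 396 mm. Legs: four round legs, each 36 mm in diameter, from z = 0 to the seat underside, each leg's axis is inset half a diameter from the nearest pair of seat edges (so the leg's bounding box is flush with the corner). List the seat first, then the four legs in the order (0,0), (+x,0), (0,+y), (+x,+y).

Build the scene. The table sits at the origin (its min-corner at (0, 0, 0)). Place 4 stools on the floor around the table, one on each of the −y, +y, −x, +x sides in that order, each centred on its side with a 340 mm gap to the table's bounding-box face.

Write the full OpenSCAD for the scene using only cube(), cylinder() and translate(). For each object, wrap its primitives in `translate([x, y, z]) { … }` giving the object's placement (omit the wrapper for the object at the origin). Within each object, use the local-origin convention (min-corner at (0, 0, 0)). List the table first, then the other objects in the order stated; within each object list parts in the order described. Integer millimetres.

translate([0, 0, 667]) cube([1689, 797, 49]);
translate([43, 43, 0]) cube([68, 68, 667]);
translate([1578, 43, 0]) cube([68, 68, 667]);
translate([43, 686, 0]) cube([68, 68, 667]);
translate([1578, 686, 0]) cube([68, 68, 667]);
translate([686, -639, 0]) {
  translate([0, 0, 365]) cube([317, 299, 31]);
  translate([18, 18, 0]) cylinder(h = 365, r = 18);
  translate([299, 18, 0]) cylinder(h = 365, r = 18);
  translate([18, 281, 0]) cylinder(h = 365, r = 18);
  translate([299, 281, 0]) cylinder(h = 365, r = 18);
}
translate([686, 1137, 0]) {
  translate([0, 0, 365]) cube([317, 299, 31]);
  translate([18, 18, 0]) cylinder(h = 365, r = 18);
  translate([299, 18, 0]) cylinder(h = 365, r = 18);
  translate([18, 281, 0]) cylinder(h = 365, r = 18);
  translate([299, 281, 0]) cylinder(h = 365, r = 18);
}
translate([-657, 249, 0]) {
  translate([0, 0, 365]) cube([317, 299, 31]);
  translate([18, 18, 0]) cylinder(h = 365, r = 18);
  translate([299, 18, 0]) cylinder(h = 365, r = 18);
  translate([18, 281, 0]) cylinder(h = 365, r = 18);
  translate([299, 281, 0]) cylinder(h = 365, r = 18);
}
translate([2029, 249, 0]) {
  translate([0, 0, 365]) cube([317, 299, 31]);
  translate([18, 18, 0]) cylinder(h = 365, r = 18);
  translate([299, 18, 0]) cylinder(h = 365, r = 18);
  translate([18, 281, 0]) cylinder(h = 365, r = 18);
  translate([299, 281, 0]) cylinder(h = 365, r = 18);
}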